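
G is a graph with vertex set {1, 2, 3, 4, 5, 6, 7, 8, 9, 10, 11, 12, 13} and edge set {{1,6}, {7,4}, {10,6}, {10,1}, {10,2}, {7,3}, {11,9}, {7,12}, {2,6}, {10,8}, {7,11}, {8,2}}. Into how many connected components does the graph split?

4

5 is isolated — a component by itself.
13 is isolated — a component by itself.
Starting from 1 we can reach 1, 2, 6, 8, 10. That is one component of size 5.
Starting from 3 we can reach 3, 4, 7, 9, 11, 12. That is one component of size 6.
Total: 4 components.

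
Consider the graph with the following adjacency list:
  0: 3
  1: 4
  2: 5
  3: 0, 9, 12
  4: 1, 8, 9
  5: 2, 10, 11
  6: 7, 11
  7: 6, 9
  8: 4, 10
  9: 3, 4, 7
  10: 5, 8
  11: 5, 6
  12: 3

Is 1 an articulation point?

Deleting 1 leaves 1 component (was 1), so 1 is not a cut vertex.

No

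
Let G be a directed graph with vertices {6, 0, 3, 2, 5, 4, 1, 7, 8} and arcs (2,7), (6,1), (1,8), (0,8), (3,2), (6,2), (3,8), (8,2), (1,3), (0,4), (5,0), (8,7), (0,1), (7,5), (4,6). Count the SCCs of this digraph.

{0, 1, 2, 3, 4, 5, 6, 7, 8} are all mutually reachable — one SCC of size 9.
That gives 1 strongly connected component.

1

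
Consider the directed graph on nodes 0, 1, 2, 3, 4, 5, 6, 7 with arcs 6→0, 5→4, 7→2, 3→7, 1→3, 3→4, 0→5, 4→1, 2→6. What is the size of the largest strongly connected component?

8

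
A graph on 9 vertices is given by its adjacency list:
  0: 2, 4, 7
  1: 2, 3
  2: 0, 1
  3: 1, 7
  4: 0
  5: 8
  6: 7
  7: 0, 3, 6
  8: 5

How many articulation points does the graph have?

2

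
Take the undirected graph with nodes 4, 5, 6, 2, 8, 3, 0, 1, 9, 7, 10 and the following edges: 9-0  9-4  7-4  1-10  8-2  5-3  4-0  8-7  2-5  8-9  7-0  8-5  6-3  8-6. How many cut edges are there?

1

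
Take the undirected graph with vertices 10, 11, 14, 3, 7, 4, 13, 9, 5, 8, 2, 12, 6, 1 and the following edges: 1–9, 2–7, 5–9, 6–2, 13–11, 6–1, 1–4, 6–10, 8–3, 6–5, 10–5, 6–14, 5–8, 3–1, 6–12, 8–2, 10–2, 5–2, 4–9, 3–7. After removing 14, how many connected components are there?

2

With 14 gone, the remaining components are: {11, 13}; {1, 2, 3, 4, 5, 6, 7, 8, 9, 10, 12}.
That is 2 components.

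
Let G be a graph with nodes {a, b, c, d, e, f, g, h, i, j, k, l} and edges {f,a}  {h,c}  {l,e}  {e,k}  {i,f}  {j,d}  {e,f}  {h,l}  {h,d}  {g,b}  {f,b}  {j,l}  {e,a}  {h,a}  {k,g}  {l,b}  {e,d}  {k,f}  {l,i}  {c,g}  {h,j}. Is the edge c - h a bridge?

After removing c - h, the path c-g-b-l-h still connects them, so the edge is not a bridge.

No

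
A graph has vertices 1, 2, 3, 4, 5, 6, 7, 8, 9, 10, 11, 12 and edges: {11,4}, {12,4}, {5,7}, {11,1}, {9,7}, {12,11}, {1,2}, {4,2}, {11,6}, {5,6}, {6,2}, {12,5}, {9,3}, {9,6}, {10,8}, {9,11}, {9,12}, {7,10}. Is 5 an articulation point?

No

Deleting 5 leaves 1 component (was 1) (its neighbors 6, 7, 12 remain connected to each other), so 5 is not a cut vertex.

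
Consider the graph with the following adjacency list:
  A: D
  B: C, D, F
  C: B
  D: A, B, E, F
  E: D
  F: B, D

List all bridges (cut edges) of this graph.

A-D, B-C, D-E

The edges on the cycle F-B-D-F are not bridges since each lies on that cycle.
But removing D-A disconnects D from A; removing B-C disconnects B from C; removing D-E disconnects D from E — these are bridges.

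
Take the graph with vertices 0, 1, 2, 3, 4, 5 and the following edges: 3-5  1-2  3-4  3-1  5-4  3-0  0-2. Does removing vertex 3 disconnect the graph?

Yes

Deleting 3 raises the number of components from 1 to 2, so 3 is a cut vertex.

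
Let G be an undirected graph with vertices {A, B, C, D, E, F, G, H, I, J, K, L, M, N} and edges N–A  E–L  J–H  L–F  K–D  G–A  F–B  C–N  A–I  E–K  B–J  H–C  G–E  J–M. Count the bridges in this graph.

The edges on the cycle G-E-L-F-B-J-H-C-N-A-G are not bridges since each lies on that cycle.
But removing M–J disconnects M from J; removing E–K disconnects E from K; removing A–I disconnects A from I; removing K–D disconnects K from D — these are bridges.
That makes 4 bridges.

4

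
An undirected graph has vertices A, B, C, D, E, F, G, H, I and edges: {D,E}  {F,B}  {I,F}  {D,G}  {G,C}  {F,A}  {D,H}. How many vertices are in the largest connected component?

Starting from A we can reach A, B, F, I. That is one component of size 4.
Starting from C we can reach C, D, E, G, H. That is one component of size 5.
The largest has 5 vertices.

5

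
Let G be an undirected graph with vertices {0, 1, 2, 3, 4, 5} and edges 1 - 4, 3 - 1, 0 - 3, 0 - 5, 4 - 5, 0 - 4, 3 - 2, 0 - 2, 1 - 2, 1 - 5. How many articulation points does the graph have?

0

Removing 0, for instance, still leaves 1 component. No single vertex removal increases the component count — the graph has no articulation points.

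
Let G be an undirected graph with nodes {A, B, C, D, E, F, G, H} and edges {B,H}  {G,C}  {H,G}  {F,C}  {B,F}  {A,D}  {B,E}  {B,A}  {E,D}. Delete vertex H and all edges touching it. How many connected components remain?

With H gone, the remaining components are: {A, B, C, D, E, F, G}.
That is 1 component.

1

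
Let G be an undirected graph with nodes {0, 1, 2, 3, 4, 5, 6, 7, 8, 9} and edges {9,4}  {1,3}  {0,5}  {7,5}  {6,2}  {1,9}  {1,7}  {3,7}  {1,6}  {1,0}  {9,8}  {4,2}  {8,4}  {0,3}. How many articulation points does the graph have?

1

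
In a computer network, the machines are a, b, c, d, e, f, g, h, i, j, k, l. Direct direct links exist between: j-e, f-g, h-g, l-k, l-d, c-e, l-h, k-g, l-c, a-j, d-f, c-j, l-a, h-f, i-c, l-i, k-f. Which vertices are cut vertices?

l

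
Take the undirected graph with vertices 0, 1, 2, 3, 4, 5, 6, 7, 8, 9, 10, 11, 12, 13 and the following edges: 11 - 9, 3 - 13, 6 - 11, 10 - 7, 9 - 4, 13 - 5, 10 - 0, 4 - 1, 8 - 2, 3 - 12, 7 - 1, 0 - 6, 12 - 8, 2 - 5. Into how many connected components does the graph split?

2

Starting from 2 we can reach 2, 3, 5, 8, 12, 13. That is one component of size 6.
Starting from 0 we can reach 0, 1, 4, 6, 7, 9, 10, 11. That is one component of size 8.
Total: 2 components.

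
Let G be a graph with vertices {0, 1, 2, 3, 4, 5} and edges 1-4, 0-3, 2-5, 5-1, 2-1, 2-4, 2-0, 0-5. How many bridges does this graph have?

1

The edges on the cycle 2-0-5-1-2 are not bridges since each lies on that cycle.
But removing 0-3 disconnects 0 from 3 — this is a bridge.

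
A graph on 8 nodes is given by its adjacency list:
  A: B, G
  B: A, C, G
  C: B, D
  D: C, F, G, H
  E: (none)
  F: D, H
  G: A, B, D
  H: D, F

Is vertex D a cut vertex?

Deleting D raises the number of components from 2 to 3, so D is a cut vertex.

Yes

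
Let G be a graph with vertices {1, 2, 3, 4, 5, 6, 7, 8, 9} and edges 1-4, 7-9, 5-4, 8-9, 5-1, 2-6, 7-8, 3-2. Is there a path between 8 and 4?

The component containing 8 is {7, 8, 9}, and 4 is not in it.

No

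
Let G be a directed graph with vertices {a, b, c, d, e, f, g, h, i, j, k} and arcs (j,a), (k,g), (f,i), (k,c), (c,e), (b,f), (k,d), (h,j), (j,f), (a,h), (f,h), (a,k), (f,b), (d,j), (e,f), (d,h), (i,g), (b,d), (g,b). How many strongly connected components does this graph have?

{a, b, c, d, e, f, g, h, i, j, k} are all mutually reachable — one SCC of size 11.
That gives 1 strongly connected component.

1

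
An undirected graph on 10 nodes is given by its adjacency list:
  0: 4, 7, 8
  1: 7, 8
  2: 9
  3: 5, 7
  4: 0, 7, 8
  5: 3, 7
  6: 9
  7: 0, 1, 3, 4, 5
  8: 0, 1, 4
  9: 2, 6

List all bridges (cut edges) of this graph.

2-9, 6-9

The edges on the cycle 7-3-5-7 are not bridges since each lies on that cycle.
But removing 9-6 disconnects 9 from 6; removing 9-2 disconnects 9 from 2 — these are bridges.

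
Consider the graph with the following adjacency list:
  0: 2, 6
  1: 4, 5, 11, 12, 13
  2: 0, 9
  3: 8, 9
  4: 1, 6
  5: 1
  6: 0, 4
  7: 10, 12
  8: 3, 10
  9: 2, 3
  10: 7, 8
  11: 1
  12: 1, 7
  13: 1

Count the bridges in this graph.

3

The edges on the cycle 10-7-12-1-4-6-0-2-9-3-8-10 are not bridges since each lies on that cycle.
But removing 1-5 disconnects 1 from 5; removing 13-1 disconnects 13 from 1; removing 1-11 disconnects 1 from 11 — these are bridges.
That makes 3 bridges.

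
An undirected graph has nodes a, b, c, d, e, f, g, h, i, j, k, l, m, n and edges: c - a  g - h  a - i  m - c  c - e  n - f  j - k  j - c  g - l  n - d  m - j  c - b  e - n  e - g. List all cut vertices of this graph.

Removing a increases the component count from 1 to 2, so a is a cut vertex.
Removing c increases the component count from 1 to 4, so c is a cut vertex.
Removing e increases the component count from 1 to 3, so e is a cut vertex.
Likewise g, j, n are cut vertices.
By contrast removing f leaves 1 component; it is not a cut vertex. No other vertex is a cut vertex either.

a, c, e, g, j, n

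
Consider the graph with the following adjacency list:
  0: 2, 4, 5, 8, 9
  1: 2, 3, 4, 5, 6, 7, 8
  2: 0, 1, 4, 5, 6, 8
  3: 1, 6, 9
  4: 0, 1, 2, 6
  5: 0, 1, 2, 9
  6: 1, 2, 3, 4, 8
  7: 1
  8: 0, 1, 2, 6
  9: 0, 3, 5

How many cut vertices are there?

Removing 1 increases the component count from 1 to 2, so 1 is a cut vertex.
By contrast removing 6 leaves 1 component; it is not a cut vertex. No other vertex is a cut vertex either.

1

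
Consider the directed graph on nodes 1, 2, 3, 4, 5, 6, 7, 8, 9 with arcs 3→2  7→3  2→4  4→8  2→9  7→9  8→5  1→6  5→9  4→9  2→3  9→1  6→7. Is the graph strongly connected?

From 8 we can reach every vertex (1, 2, 3, 4, 5, 6, 7, 8, 9), and every vertex can reach 8 (1, 2, 3, 4, 5, 6, 7, 8, 9). So the whole graph is one strongly connected component.

Yes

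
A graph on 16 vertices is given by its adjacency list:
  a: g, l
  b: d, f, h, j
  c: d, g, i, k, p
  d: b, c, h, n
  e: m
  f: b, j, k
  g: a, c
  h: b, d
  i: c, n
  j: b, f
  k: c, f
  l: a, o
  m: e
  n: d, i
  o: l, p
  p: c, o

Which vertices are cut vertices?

c

Removing c increases the component count from 2 to 3, so c is a cut vertex.
By contrast removing n leaves 2 components; it is not a cut vertex. No other vertex is a cut vertex either.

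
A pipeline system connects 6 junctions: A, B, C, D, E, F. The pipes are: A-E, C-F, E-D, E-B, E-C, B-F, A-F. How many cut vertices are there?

Removing E increases the component count from 1 to 2, so E is a cut vertex.
By contrast removing F leaves 1 component; it is not a cut vertex. No other vertex is a cut vertex either.

1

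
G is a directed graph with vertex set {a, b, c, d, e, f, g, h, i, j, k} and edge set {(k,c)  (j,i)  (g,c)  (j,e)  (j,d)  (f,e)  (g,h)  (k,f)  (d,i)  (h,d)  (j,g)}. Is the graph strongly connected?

No

There is no directed path from d to j, so the graph is not strongly connected.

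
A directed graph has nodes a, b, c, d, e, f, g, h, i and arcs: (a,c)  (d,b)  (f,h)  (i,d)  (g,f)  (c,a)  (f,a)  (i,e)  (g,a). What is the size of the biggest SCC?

2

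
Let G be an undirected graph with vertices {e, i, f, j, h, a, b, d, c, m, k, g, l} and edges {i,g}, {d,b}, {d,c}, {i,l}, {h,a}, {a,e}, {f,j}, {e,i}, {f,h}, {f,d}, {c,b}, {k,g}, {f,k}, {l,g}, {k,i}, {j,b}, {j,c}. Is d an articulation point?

Deleting d leaves 2 components (was 2), so d is not a cut vertex.

No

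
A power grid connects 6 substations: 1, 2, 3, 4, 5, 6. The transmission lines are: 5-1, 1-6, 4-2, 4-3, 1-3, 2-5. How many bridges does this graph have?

1

The edges on the cycle 4-2-5-1-3-4 are not bridges since each lies on that cycle.
But removing 1-6 disconnects 1 from 6 — this is a bridge.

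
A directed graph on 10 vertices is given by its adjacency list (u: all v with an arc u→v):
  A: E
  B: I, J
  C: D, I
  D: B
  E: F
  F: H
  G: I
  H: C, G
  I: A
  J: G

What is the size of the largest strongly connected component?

10

{A, B, C, D, E, F, G, H, I, J} are all mutually reachable — one SCC of size 10.
The largest has 10 vertices.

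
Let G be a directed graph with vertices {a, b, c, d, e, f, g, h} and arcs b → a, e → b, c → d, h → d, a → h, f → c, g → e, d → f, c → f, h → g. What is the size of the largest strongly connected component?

5

{a, b, e, g, h} are all mutually reachable — one SCC of size 5.
{c, d, f} are all mutually reachable — one SCC of size 3.
The largest has 5 vertices.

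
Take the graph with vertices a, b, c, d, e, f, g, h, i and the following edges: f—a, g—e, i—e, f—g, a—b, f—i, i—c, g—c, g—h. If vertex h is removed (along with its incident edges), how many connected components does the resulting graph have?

2

With h gone, the remaining components are: {d}; {a, b, c, e, f, g, i}.
That is 2 components.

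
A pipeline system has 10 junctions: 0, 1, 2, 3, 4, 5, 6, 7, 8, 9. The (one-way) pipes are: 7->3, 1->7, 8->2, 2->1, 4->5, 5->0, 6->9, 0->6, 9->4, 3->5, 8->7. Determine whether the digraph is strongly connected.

There is no directed path from 1 to 2, so the graph is not strongly connected.

No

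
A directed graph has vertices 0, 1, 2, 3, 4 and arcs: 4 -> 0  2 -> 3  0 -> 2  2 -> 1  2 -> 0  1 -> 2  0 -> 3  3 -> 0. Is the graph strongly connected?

No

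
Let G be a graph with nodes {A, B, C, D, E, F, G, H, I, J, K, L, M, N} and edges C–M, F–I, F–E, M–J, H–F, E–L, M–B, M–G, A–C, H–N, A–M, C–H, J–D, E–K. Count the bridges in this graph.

The edges on the cycle A-C-M-A are not bridges since each lies on that cycle.
But removing M–G disconnects M from G; removing E–L disconnects E from L; removing N–H disconnects N from H; removing M–J disconnects M from J — these are bridges.
In total 11 edges are bridges.

11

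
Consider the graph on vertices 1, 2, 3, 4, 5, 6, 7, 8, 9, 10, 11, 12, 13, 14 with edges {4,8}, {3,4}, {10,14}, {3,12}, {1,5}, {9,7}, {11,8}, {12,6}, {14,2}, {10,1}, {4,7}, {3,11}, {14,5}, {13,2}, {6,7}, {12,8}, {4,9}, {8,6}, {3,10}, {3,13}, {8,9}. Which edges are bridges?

none

The edges on the cycle 10-1-5-14-10 are not bridges since each lies on that cycle.
Every edge lies on some cycle, so there are no bridges.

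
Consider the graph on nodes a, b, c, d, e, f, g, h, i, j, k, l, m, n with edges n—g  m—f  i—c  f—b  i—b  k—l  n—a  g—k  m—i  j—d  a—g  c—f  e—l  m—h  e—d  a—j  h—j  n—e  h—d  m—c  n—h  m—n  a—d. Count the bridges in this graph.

0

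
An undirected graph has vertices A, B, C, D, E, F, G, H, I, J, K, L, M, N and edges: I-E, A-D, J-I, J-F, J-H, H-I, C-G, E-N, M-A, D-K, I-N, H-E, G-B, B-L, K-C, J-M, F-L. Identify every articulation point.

Removing J increases the component count from 1 to 2, so J is a cut vertex.
By contrast removing H leaves 1 component; it is not a cut vertex. No other vertex is a cut vertex either.

J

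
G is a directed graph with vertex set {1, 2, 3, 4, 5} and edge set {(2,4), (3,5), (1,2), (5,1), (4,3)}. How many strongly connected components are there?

1

{1, 2, 3, 4, 5} are all mutually reachable — one SCC of size 5.
That gives 1 strongly connected component.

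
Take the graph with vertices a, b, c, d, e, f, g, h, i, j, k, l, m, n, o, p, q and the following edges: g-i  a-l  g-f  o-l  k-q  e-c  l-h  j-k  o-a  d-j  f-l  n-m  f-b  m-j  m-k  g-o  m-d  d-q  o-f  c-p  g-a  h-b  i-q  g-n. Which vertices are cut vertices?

Removing c increases the component count from 2 to 3, so c is a cut vertex.
Removing g increases the component count from 2 to 3, so g is a cut vertex.
By contrast removing q leaves 2 components; it is not a cut vertex. No other vertex is a cut vertex either.

c, g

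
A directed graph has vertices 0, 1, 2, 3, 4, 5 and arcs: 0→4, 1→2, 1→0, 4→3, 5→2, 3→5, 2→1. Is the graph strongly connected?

Yes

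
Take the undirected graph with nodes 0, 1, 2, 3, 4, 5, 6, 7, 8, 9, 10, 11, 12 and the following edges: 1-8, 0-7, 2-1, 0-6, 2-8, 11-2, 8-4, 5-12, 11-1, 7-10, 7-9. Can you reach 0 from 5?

No

The component containing 5 is {5, 12}, and 0 is not in it.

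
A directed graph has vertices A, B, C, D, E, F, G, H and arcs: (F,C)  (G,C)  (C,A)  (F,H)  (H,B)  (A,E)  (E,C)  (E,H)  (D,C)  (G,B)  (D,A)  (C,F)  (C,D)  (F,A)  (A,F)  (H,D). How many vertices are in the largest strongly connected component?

6

{A, C, D, E, F, H} are all mutually reachable — one SCC of size 6.
{B} is an SCC by itself.
{G} is an SCC by itself.
The largest has 6 vertices.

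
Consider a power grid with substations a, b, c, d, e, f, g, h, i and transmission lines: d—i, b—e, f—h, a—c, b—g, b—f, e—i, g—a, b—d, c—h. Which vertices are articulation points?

b

Removing b increases the component count from 1 to 2, so b is a cut vertex.
By contrast removing d leaves 1 component; it is not a cut vertex. No other vertex is a cut vertex either.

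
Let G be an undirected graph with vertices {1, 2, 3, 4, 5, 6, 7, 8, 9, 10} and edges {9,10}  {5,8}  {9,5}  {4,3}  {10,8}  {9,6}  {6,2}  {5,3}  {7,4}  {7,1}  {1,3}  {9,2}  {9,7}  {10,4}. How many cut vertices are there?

1

Removing 9 increases the component count from 1 to 2, so 9 is a cut vertex.
By contrast removing 4 leaves 1 component; it is not a cut vertex. No other vertex is a cut vertex either.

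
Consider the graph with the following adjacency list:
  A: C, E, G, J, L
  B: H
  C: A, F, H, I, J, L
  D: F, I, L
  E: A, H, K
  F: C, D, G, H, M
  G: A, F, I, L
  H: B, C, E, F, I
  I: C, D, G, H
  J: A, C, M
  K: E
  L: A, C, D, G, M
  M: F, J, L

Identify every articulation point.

E, H

Removing E increases the component count from 1 to 2, so E is a cut vertex.
Removing H increases the component count from 1 to 2, so H is a cut vertex.
By contrast removing C leaves 1 component; it is not a cut vertex. No other vertex is a cut vertex either.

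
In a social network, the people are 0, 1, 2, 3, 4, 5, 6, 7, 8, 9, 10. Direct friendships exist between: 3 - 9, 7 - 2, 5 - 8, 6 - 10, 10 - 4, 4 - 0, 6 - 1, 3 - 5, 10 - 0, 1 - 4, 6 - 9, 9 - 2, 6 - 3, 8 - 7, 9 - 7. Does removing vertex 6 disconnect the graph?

Deleting 6 raises the number of components from 1 to 2, so 6 is a cut vertex.

Yes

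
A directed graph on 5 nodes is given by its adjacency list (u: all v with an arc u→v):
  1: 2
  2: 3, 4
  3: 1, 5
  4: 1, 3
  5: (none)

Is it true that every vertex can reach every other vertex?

There is no directed path from 5 to 1, so the graph is not strongly connected.

No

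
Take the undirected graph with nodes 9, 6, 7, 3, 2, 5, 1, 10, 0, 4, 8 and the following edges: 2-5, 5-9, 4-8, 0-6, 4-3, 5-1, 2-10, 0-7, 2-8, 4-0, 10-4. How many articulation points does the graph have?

Removing 0 increases the component count from 1 to 3, so 0 is a cut vertex.
Removing 2 increases the component count from 1 to 2, so 2 is a cut vertex.
Removing 4 increases the component count from 1 to 3, so 4 is a cut vertex.
Likewise 5 is a cut vertex.
By contrast removing 9 leaves 1 component; it is not a cut vertex. No other vertex is a cut vertex either.

4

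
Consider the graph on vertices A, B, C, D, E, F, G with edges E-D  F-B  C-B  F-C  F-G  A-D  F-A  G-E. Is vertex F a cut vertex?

Yes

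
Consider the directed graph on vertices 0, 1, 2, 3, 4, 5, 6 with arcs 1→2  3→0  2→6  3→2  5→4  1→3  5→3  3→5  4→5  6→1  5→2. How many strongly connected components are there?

{1, 2, 3, 4, 5, 6} are all mutually reachable — one SCC of size 6.
{0} is an SCC by itself.
That gives 2 strongly connected components.

2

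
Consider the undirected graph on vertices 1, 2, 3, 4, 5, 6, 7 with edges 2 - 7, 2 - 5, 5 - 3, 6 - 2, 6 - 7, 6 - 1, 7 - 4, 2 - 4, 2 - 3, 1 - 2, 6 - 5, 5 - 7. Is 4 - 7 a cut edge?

No

After removing 4 - 7, the path 4-2-7 still connects them, so the edge is not a bridge.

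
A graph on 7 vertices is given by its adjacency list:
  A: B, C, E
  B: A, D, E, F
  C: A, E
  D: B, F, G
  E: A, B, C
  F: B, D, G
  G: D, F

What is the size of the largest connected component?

7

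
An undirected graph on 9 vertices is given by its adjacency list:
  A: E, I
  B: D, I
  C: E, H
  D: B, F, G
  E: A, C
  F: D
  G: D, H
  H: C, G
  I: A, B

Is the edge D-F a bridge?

Yes

Removing D-F leaves no path between D and F: the component count goes from 1 to 2. So it is a bridge.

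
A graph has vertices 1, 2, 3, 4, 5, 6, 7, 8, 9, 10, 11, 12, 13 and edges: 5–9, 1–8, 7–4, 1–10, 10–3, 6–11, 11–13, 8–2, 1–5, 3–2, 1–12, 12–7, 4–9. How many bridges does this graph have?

The edges on the cycle 1-10-3-2-8-1 are not bridges since each lies on that cycle.
But removing 6–11 disconnects 6 from 11; removing 11–13 disconnects 11 from 13 — these are bridges.
That makes 2 bridges.

2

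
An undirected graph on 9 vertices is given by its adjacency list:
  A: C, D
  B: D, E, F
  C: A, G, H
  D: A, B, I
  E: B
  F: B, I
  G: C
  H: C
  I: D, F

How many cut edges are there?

5

The edges on the cycle D-B-F-I-D are not bridges since each lies on that cycle.
But removing A-C disconnects A from C; removing D-A disconnects D from A; removing C-H disconnects C from H; removing E-B disconnects E from B — these are bridges.
In total 5 edges are bridges.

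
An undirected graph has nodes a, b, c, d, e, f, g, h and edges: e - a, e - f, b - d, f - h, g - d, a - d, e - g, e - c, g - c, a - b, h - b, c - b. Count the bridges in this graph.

0

The edges on the cycle e-f-h-b-d-g-e are not bridges since each lies on that cycle.
Every edge lies on some cycle, so there are no bridges.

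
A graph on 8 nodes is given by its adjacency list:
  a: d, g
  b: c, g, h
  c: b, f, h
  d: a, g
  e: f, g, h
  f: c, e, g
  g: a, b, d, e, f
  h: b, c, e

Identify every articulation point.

g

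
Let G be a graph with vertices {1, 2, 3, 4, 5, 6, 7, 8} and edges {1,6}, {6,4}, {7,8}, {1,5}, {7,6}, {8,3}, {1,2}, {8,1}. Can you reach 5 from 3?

Yes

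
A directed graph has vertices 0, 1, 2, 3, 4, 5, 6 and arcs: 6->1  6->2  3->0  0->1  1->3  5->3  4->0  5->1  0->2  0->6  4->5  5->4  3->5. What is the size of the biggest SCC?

6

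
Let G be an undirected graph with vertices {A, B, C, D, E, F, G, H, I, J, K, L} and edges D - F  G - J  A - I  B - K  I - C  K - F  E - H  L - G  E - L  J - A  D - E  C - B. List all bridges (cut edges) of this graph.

The edges on the cycle D-E-L-G-J-A-I-C-B-K-F-D are not bridges since each lies on that cycle.
But removing E - H disconnects E from H — this is a bridge.

E-H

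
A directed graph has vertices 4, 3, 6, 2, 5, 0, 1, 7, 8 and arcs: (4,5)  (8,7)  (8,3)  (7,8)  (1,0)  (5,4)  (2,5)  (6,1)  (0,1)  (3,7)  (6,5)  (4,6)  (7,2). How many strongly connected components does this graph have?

{3, 7, 8} are all mutually reachable — one SCC of size 3.
{4, 5, 6} are all mutually reachable — one SCC of size 3.
{0, 1} are all mutually reachable — one SCC of size 2.
{2} is an SCC by itself.
That gives 4 strongly connected components.

4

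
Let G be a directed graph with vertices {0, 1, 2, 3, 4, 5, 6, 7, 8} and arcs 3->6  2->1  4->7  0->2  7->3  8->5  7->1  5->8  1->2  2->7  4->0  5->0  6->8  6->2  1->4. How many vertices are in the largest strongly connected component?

{0, 1, 2, 3, 4, 5, 6, 7, 8} are all mutually reachable — one SCC of size 9.
The largest has 9 vertices.

9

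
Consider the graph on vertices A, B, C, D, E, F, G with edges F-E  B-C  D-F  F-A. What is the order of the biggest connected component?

G is isolated — a component by itself.
Starting from B we can reach B, C. That is one component of size 2.
Starting from A we can reach A, D, E, F. That is one component of size 4.
The largest has 4 vertices.

4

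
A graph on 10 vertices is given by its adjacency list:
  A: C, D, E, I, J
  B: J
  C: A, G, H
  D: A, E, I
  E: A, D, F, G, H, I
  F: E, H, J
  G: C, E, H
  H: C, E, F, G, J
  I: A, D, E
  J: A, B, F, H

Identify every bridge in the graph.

B-J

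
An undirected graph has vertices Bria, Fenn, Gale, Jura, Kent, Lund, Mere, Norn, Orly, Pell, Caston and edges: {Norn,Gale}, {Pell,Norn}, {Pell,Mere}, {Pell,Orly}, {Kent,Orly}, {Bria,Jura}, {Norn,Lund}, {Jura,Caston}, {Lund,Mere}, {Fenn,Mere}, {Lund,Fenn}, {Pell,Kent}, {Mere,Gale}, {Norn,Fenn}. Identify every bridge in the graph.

Bria-Jura, Caston-Jura

The edges on the cycle Lund-Fenn-Mere-Lund are not bridges since each lies on that cycle.
But removing Bria - Jura disconnects Bria from Jura; removing Jura - Caston disconnects Jura from Caston — these are bridges.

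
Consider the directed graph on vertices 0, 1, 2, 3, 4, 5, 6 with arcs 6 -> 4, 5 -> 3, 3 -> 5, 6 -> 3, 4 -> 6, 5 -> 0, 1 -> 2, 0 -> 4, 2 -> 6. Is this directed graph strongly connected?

No

There is no directed path from 5 to 1, so the graph is not strongly connected.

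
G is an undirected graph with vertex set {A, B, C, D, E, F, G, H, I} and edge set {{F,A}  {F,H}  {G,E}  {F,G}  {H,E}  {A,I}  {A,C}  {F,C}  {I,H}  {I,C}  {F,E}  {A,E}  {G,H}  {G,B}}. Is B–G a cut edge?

Yes

Removing B–G leaves no path between B and G: the component count goes from 2 to 3. So it is a bridge.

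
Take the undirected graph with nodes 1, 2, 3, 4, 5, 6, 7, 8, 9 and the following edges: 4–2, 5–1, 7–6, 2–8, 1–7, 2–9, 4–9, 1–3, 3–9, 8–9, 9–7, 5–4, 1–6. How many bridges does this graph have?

0

The edges on the cycle 1-3-9-7-1 are not bridges since each lies on that cycle.
Every edge lies on some cycle, so there are no bridges.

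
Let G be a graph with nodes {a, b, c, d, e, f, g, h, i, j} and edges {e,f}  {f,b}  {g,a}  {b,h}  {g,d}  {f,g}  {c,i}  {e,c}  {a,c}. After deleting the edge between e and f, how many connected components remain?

e and f are still connected via e-c-a-g-f, so the component count stays at 2.

2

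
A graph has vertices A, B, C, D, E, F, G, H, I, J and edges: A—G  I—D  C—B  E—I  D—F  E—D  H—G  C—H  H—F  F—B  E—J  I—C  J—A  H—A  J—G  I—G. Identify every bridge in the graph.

The edges on the cycle E-J-G-I-E are not bridges since each lies on that cycle.
Every edge lies on some cycle, so there are no bridges.

none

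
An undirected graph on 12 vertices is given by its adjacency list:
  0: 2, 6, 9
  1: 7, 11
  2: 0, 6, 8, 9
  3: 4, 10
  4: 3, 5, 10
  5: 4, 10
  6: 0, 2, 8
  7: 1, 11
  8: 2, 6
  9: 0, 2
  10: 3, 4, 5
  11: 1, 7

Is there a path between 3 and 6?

No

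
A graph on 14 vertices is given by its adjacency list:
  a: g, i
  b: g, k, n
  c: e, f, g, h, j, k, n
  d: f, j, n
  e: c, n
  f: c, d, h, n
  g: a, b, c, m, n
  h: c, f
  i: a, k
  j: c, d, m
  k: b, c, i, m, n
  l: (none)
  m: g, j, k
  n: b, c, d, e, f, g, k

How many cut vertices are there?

0

Removing f, for instance, still leaves 2 components. No single vertex removal increases the component count — the graph has no articulation points.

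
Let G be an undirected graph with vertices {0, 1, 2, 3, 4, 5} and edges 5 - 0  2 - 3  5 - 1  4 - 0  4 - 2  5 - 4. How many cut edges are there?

3

The edges on the cycle 5-4-0-5 are not bridges since each lies on that cycle.
But removing 4 - 2 disconnects 4 from 2; removing 5 - 1 disconnects 5 from 1; removing 3 - 2 disconnects 3 from 2 — these are bridges.
That makes 3 bridges.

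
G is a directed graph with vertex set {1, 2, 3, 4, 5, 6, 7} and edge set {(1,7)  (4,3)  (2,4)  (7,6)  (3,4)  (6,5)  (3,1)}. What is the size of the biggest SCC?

2

{3, 4} are all mutually reachable — one SCC of size 2.
{5} is an SCC by itself.
{2} is an SCC by itself.
{7} is an SCC by itself.
{1} is an SCC by itself.
(and 1 more singleton SCC)
The largest has 2 vertices.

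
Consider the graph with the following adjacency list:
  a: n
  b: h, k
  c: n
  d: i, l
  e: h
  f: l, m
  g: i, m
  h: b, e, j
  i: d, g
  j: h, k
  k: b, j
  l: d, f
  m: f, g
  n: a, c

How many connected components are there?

Starting from a we can reach a, c, n. That is one component of size 3.
Starting from b we can reach b, e, h, j, k. That is one component of size 5.
Starting from d we can reach d, f, g, i, l, m. That is one component of size 6.
Total: 3 components.

3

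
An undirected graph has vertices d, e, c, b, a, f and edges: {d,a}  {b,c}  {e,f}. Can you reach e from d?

The component containing d is {a, d}, and e is not in it.

No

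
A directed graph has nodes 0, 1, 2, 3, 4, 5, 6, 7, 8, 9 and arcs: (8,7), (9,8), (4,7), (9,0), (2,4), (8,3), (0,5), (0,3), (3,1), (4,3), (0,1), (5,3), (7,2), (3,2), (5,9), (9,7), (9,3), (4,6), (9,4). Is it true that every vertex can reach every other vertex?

No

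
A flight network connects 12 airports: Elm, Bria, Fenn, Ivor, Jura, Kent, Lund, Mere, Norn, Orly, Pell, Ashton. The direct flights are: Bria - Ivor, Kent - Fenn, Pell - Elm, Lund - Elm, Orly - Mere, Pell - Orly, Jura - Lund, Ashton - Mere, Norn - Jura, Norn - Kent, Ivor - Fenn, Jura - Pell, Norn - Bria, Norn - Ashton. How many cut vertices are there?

1

Removing Norn increases the component count from 1 to 2, so Norn is a cut vertex.
By contrast removing Bria leaves 1 component; it is not a cut vertex. No other vertex is a cut vertex either.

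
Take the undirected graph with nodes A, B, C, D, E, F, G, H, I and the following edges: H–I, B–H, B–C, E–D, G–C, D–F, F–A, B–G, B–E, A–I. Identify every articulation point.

B

Removing B increases the component count from 1 to 2, so B is a cut vertex.
By contrast removing I leaves 1 component; it is not a cut vertex. No other vertex is a cut vertex either.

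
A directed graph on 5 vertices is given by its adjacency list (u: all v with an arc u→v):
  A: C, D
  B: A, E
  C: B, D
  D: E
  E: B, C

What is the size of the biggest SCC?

{A, B, C, D, E} are all mutually reachable — one SCC of size 5.
The largest has 5 vertices.

5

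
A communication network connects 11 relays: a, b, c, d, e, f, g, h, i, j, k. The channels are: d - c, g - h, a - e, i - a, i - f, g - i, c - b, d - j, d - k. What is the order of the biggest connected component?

Starting from b we can reach b, c, d, j, k. That is one component of size 5.
Starting from a we can reach a, e, f, g, h, i. That is one component of size 6.
The largest has 6 vertices.

6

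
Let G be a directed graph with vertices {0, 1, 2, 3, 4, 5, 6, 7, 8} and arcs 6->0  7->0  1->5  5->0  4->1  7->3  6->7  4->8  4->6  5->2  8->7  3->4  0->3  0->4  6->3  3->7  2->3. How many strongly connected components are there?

{0, 1, 2, 3, 4, 5, 6, 7, 8} are all mutually reachable — one SCC of size 9.
That gives 1 strongly connected component.

1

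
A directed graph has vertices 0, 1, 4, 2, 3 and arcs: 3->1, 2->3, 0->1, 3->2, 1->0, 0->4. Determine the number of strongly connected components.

3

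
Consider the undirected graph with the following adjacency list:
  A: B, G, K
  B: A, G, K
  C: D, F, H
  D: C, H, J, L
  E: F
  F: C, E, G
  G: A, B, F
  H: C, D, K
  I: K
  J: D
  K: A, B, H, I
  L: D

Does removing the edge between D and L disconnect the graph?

Yes

Removing D-L leaves no path between D and L: the component count goes from 1 to 2. So it is a bridge.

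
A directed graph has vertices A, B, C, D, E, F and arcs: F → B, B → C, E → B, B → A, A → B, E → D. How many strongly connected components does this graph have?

{A, B} are all mutually reachable — one SCC of size 2.
{E} is an SCC by itself.
{D} is an SCC by itself.
{C} is an SCC by itself.
{F} is an SCC by itself.
That gives 5 strongly connected components.

5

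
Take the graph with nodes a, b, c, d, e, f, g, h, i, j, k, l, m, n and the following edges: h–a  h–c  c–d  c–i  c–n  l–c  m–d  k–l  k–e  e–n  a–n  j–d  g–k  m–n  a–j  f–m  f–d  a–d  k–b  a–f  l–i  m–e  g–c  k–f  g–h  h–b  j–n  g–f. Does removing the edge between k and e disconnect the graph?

After removing k–e, the path k-f-m-e still connects them, so the edge is not a bridge.

No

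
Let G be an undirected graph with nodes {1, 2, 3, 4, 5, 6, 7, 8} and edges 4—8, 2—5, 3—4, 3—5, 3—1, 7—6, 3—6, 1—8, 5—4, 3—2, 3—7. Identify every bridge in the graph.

The edges on the cycle 3-7-6-3 are not bridges since each lies on that cycle.
Every edge lies on some cycle, so there are no bridges.

none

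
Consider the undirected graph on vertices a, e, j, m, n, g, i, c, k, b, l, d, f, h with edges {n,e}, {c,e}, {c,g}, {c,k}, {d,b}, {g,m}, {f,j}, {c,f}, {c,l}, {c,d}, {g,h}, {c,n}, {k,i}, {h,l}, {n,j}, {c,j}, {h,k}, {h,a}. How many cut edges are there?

The edges on the cycle c-g-h-l-c are not bridges since each lies on that cycle.
But removing k—i disconnects k from i; removing h—a disconnects h from a; removing d—b disconnects d from b; removing g—m disconnects g from m — these are bridges.
In total 5 edges are bridges.

5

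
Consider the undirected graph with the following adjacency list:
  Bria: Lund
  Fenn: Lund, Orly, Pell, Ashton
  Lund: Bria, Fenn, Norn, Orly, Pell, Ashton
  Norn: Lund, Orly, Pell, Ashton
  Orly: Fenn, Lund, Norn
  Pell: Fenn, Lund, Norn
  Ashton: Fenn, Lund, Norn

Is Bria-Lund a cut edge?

Yes

Removing Bria-Lund leaves no path between Bria and Lund: the component count goes from 1 to 2. So it is a bridge.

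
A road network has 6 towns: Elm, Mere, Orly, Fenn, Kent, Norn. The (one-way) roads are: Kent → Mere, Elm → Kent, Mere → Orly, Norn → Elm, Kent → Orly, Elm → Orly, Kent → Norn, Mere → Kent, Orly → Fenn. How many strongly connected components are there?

3

{Elm, Kent, Mere, Norn} are all mutually reachable — one SCC of size 4.
{Fenn} is an SCC by itself.
{Orly} is an SCC by itself.
That gives 3 strongly connected components.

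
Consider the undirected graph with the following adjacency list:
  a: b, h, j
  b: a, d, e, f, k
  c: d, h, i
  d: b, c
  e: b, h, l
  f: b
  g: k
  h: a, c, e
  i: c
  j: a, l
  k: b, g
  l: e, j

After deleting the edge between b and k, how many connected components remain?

Before removal there is 1 component.
b-k is a bridge — removing it separates b's side from k's side.
After removal: 2 components.

2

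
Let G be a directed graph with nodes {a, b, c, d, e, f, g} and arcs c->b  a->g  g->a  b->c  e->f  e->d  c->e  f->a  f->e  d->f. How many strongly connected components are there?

3

{d, e, f} are all mutually reachable — one SCC of size 3.
{b, c} are all mutually reachable — one SCC of size 2.
{a, g} are all mutually reachable — one SCC of size 2.
That gives 3 strongly connected components.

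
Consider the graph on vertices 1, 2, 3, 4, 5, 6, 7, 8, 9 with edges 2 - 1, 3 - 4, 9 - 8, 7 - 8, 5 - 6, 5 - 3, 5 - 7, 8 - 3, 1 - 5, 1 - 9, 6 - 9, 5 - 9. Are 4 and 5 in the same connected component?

From 4 we can reach 1, 2, 3, 4, 5, 6, 7, 8, 9, which includes 5.

Yes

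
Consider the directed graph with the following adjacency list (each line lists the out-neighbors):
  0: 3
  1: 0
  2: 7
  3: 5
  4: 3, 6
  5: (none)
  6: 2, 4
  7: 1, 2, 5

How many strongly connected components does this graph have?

6

{4, 6} are all mutually reachable — one SCC of size 2.
{2, 7} are all mutually reachable — one SCC of size 2.
{5} is an SCC by itself.
{3} is an SCC by itself.
{1} is an SCC by itself.
(and 1 more singleton SCC)
That gives 6 strongly connected components.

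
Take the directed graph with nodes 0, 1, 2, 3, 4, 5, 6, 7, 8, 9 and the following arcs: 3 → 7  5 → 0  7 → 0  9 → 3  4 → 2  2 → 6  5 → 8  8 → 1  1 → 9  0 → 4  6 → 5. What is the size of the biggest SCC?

{0, 1, 2, 3, 4, 5, 6, 7, 8, 9} are all mutually reachable — one SCC of size 10.
The largest has 10 vertices.

10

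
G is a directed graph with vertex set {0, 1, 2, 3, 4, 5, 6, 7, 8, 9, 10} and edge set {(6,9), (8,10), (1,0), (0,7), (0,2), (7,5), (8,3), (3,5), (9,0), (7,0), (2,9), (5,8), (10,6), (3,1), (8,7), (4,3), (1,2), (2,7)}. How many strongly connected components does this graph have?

2

{0, 1, 2, 3, 5, 6, 7, 8, 9, 10} are all mutually reachable — one SCC of size 10.
{4} is an SCC by itself.
That gives 2 strongly connected components.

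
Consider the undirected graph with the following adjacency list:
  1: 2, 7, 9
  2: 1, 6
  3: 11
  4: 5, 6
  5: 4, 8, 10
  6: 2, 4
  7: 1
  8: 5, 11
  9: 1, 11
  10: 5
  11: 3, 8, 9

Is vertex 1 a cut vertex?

Yes

Deleting 1 raises the number of components from 1 to 2, so 1 is a cut vertex.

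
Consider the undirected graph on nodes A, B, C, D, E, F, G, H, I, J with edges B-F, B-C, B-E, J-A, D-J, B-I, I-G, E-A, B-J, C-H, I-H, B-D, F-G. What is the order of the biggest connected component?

10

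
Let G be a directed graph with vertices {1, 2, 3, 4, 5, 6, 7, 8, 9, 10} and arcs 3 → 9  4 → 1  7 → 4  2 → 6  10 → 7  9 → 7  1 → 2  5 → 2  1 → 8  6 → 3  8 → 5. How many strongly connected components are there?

{1, 2, 3, 4, 5, 6, 7, 8, 9} are all mutually reachable — one SCC of size 9.
{10} is an SCC by itself.
That gives 2 strongly connected components.

2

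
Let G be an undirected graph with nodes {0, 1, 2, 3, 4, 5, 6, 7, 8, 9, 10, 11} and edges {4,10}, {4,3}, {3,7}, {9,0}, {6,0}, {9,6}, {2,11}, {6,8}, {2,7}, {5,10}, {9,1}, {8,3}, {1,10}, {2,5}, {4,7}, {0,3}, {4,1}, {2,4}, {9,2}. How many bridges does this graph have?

1

The edges on the cycle 9-2-4-1-9 are not bridges since each lies on that cycle.
But removing 11-2 disconnects 11 from 2 — this is a bridge.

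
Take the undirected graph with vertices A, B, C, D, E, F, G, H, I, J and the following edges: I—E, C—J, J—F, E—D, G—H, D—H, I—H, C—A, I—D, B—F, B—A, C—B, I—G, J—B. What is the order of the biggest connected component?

Starting from A we can reach A, B, C, F, J. That is one component of size 5.
Starting from D we can reach D, E, G, H, I. That is one component of size 5.
The largest has 5 vertices.

5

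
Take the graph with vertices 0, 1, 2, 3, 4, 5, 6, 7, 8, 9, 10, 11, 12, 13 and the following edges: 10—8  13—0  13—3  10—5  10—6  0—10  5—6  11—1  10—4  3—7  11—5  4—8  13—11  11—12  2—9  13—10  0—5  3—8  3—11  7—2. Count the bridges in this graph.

5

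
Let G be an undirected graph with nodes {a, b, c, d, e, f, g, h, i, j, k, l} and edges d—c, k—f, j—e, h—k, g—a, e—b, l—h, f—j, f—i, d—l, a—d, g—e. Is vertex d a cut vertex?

Yes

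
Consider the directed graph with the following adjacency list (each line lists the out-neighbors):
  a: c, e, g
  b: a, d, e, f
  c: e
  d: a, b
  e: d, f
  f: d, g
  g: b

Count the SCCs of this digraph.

{a, b, c, d, e, f, g} are all mutually reachable — one SCC of size 7.
That gives 1 strongly connected component.

1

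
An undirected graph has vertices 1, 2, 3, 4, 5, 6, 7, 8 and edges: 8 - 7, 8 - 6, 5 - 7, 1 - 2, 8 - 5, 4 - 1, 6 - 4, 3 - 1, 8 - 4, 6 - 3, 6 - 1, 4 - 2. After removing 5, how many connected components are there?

1

With 5 gone, the remaining components are: {1, 2, 3, 4, 6, 7, 8}.
That is 1 component.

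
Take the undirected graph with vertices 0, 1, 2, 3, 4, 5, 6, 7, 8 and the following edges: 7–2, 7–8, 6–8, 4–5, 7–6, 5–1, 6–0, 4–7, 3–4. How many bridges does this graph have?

The edges on the cycle 7-6-8-7 are not bridges since each lies on that cycle.
But removing 4–7 disconnects 4 from 7; removing 7–2 disconnects 7 from 2; removing 4–3 disconnects 4 from 3; removing 6–0 disconnects 6 from 0 — these are bridges.
In total 6 edges are bridges.

6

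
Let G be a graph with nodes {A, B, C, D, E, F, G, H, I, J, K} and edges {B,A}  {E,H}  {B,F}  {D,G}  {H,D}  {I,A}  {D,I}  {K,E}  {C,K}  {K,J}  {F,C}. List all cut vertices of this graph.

Removing D increases the component count from 1 to 2, so D is a cut vertex.
Removing K increases the component count from 1 to 2, so K is a cut vertex.
By contrast removing F leaves 1 component; it is not a cut vertex. No other vertex is a cut vertex either.

D, K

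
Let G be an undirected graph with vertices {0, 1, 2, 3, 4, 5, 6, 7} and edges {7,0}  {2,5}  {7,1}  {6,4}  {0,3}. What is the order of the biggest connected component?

4

Starting from 2 we can reach 2, 5. That is one component of size 2.
Starting from 4 we can reach 4, 6. That is one component of size 2.
Starting from 0 we can reach 0, 1, 3, 7. That is one component of size 4.
The largest has 4 vertices.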